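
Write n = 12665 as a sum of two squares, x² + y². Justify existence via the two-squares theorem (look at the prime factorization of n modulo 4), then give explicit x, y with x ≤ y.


Step 1: Factor n = 12665 = 5 · 17 · 149.
Step 2: Check the mod-4 condition on each prime factor: 5 ≡ 1 (mod 4), exponent 1; 17 ≡ 1 (mod 4), exponent 1; 149 ≡ 1 (mod 4), exponent 1.
All primes ≡ 3 (mod 4) appear to even exponent (or don't appear), so by the two-squares theorem n IS expressible as a sum of two squares.
Step 3: Build a representation. Here n = 5 · 17 · 149 is a product of primes ≡ 1 (mod 4). Each prime p ≡ 1 (mod 4) is itself a sum of two squares; find a² by testing p − a² for a perfect square:
  5: 5 − 1² = 4 = 2² ⇒ 5 = 1² + 2².
  17: 17 − 1² = 16 = 4² ⇒ 17 = 1² + 4².
  149: 149 − 1² = 148, 149 − 2² = 145, 149 − 3² = 140, 149 − 4² = 133, 149 − 5² = 124, 149 − 6² = 113, 149 − 7² = 100 = 10² ⇒ 149 = 7² + 10².
  Combine using the Brahmagupta–Fibonacci identity (a² + b²)(c² + d²) = (ac − bd)² + (ad + bc)² = (ac + bd)² + (ad − bc)²:
  5 · 17 = 85: from (1² + 2²)(1² + 4²), take (1·1 − 2·4, 1·4 + 2·1) = (1 − 8, 4 + 2) = (-7, 6); dropping signs (only squares matter) gives (7, 6); check 7² + 6² = 49 + 36 = 85 ✓.
  85 · 149 = 12665: from (7² + 6²)(7² + 10²), take (7·7 − 6·10, 7·10 + 6·7) = (49 − 60, 70 + 42) = (-11, 112); dropping signs (only squares matter) gives (11, 112); check 11² + 112² = 121 + 12544 = 12665 ✓.
Step 4: Order so x ≤ y and verify: 11² + 112² = 121 + 12544 = 12665 = n. ✓

n = 12665 = 11² + 112² (one valid representation with x ≤ y).


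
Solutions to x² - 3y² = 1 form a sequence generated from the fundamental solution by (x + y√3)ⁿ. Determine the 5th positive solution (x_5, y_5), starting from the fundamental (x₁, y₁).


Step 1: Find the fundamental solution (x₁, y₁) of x² - 3y² = 1.
  Expand √3 as a continued fraction. a₀ = ⌊√3⌋ = 1; iterate m_{k+1} = d_k·a_k − m_k, d_{k+1} = (3 − m_{k+1}²)/d_k, a_{k+1} = ⌊(a₀ + m_{k+1})/d_{k+1}⌋ (starting m₀ = 0, d₀ = 1), with convergents p_k = a_k·p_{k-1} + p_{k-2}, q_k = a_k·q_{k-1} + q_{k-2} (p₋₁ = 1, q₋₁ = 0):
  k = 0: a₀ = 1; p₀/q₀ = 1/1; p₀² − 3·q₀² = 1 − 3 = -2.
  k = 1: m = 1, d = 2, a = ⌊(1 + 1)/2⌋ = 1; p/q = (1·1 + 1)/(1·1 + 0) = 2/1; p² − 3·q² = 4 − 3 = 1.
  The first convergent with p² − 3·q² = 1 gives the fundamental solution (x₁, y₁) = (2, 1).
Step 2: Apply the recurrence (x_{n+1}, y_{n+1}) = (x₁x_n + 3y₁y_n, x₁y_n + y₁x_n) repeatedly.
  From (x_1, y_1) = (2, 1): x_2 = 2·2 + 3·1·1 = 7; y_2 = 2·1 + 1·2 = 4.
  From (x_2, y_2) = (7, 4): x_3 = 2·7 + 3·1·4 = 26; y_3 = 2·4 + 1·7 = 15.
  From (x_3, y_3) = (26, 15): x_4 = 2·26 + 3·1·15 = 97; y_4 = 2·15 + 1·26 = 56.
  From (x_4, y_4) = (97, 56): x_5 = 2·97 + 3·1·56 = 362; y_5 = 2·56 + 1·97 = 209.
Step 3: Verify x_5² - 3·y_5² = 131044 - 131043 = 1 (should be 1). ✓

(x_1, y_1) = (2, 1); (x_5, y_5) = (362, 209).


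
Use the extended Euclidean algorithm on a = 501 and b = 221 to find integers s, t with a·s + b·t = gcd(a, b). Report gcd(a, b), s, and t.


Euclidean algorithm on (501, 221) — divide until remainder is 0:
  501 = 2 · 221 + 59
  221 = 3 · 59 + 44
  59 = 1 · 44 + 15
  44 = 2 · 15 + 14
  15 = 1 · 14 + 1
  14 = 14 · 1 + 0
gcd(501, 221) = 1.
Track Bezout coefficients alongside the remainders: start with r₀ = 501 = a·1 + b·0 (s = 1, t = 0) and r₁ = 221 = a·0 + b·1 (s = 0, t = 1); each new remainder r_{k+1} = r_{k-1} − q_k·r_k inherits s_{k+1} = s_{k-1} − q_k·s_k, t_{k+1} = t_{k-1} − q_k·t_k, so r_k = a·s_k + b·t_k at every step:
  q = 2: r = 59, s = 1 − 2·0 = 1, t = 0 − 2·1 = -2  (check: 501·1 + 221·(-2) = 59)
  q = 3: r = 44, s = 0 − 3·1 = -3, t = 1 − 3·(-2) = 7  (check: 501·(-3) + 221·7 = 44)
  q = 1: r = 15, s = 1 − 1·(-3) = 4, t = -2 − 1·7 = -9  (check: 501·4 + 221·(-9) = 15)
  q = 2: r = 14, s = -3 − 2·4 = -11, t = 7 − 2·(-9) = 25  (check: 501·(-11) + 221·25 = 14)
  q = 1: r = 1, s = 4 − 1·(-11) = 15, t = -9 − 1·25 = -34  (check: 501·15 + 221·(-34) = 1)
The row with r = 1 (the gcd) gives the Bezout coefficients s = 15, t = -34.
Result: 501 · (15) + 221 · (-34) = 1.

gcd(501, 221) = 1; s = 15, t = -34 (check: 501·15 + 221·(-34) = 1).


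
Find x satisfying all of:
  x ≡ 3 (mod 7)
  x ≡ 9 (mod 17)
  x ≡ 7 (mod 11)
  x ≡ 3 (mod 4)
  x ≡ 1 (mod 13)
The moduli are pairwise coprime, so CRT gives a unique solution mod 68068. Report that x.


Product of moduli M = 7 · 17 · 11 · 4 · 13 = 68068.
Merge one congruence at a time:
  Start: x ≡ 3 (mod 7).
  Combine with x ≡ 9 (mod 17); new modulus lcm = 119.
    Write x = 3 + 7·t and substitute into x ≡ 9 (mod 17): 7·t ≡ 9 − 3 = 6 (mod 17).
    The inverse of 7 mod 17 is 5 (since 7·5 = 35 = 2·17 + 1), so t ≡ 5·6 = 30 ≡ 13 (mod 17).
    Then x = 3 + 7·13 = 94, valid modulo lcm(7, 17) = 119: x ≡ 94 (mod 119).
  Combine with x ≡ 7 (mod 11); new modulus lcm = 1309.
    Write x = 94 + 119·t and substitute into x ≡ 7 (mod 11): 119·t ≡ 7 − 94 = -87 (mod 11).
    Reduce coefficients mod 11: 9·t ≡ 1 (mod 11).
    The inverse of 9 mod 11 is 5 (since 9·5 = 45 = 4·11 + 1), so t ≡ 5·1 = 5 ≡ 5 (mod 11).
    Then x = 94 + 119·5 = 689, valid modulo lcm(119, 11) = 1309: x ≡ 689 (mod 1309).
  Combine with x ≡ 3 (mod 4); new modulus lcm = 5236.
    Write x = 689 + 1309·t and substitute into x ≡ 3 (mod 4): 1309·t ≡ 3 − 689 = -686 (mod 4).
    Reduce coefficients mod 4: 1·t ≡ 2 (mod 4).
    So t ≡ 2 (mod 4).
    Then x = 689 + 1309·2 = 3307, valid modulo lcm(1309, 4) = 5236: x ≡ 3307 (mod 5236).
  Combine with x ≡ 1 (mod 13); new modulus lcm = 68068.
    Write x = 3307 + 5236·t and substitute into x ≡ 1 (mod 13): 5236·t ≡ 1 − 3307 = -3306 (mod 13).
    Reduce coefficients mod 13: 10·t ≡ 9 (mod 13).
    The inverse of 10 mod 13 is 4 (since 10·4 = 40 = 3·13 + 1), so t ≡ 4·9 = 36 ≡ 10 (mod 13).
    Then x = 3307 + 5236·10 = 55667, valid modulo lcm(5236, 13) = 68068: x ≡ 55667 (mod 68068).
Verify against each original: 55667 mod 7 = 3, 55667 mod 17 = 9, 55667 mod 11 = 7, 55667 mod 4 = 3, 55667 mod 13 = 1.

x ≡ 55667 (mod 68068).


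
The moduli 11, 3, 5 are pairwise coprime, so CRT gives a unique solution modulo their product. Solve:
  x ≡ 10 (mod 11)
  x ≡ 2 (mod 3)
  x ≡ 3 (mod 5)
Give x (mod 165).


Moduli 11, 3, 5 are pairwise coprime; by CRT there is a unique solution modulo M = 11 · 3 · 5 = 165.
Solve pairwise, accumulating the modulus:
  Start with x ≡ 10 (mod 11).
  Combine with x ≡ 2 (mod 3): since gcd(11, 3) = 1, we get a unique residue mod 33.
    Write x = 10 + 11·t and substitute into x ≡ 2 (mod 3): 11·t ≡ 2 − 10 = -8 (mod 3).
    Reduce coefficients mod 3: 2·t ≡ 1 (mod 3).
    The inverse of 2 mod 3 is 2 (since 2·2 = 4 = 1·3 + 1), so t ≡ 2·1 = 2 ≡ 2 (mod 3).
    Then x = 10 + 11·2 = 32, valid modulo lcm(11, 3) = 33: x ≡ 32 (mod 33).
  Combine with x ≡ 3 (mod 5): since gcd(33, 5) = 1, we get a unique residue mod 165.
    Write x = 32 + 33·t and substitute into x ≡ 3 (mod 5): 33·t ≡ 3 − 32 = -29 (mod 5).
    Reduce coefficients mod 5: 3·t ≡ 1 (mod 5).
    The inverse of 3 mod 5 is 2 (since 3·2 = 6 = 1·5 + 1), so t ≡ 2·1 = 2 ≡ 2 (mod 5).
    Then x = 32 + 33·2 = 98, valid modulo lcm(33, 5) = 165: x ≡ 98 (mod 165).
Verify: 98 mod 11 = 10 ✓, 98 mod 3 = 2 ✓, 98 mod 5 = 3 ✓.

x ≡ 98 (mod 165).


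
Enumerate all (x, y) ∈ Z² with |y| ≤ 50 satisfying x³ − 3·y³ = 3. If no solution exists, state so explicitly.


The equation is x³ - 3y³ = 3. For fixed y, x³ = 3·y³ + 3, so a solution requires the RHS to be a perfect cube.
Strategy: iterate y from -50 to 50, compute RHS = 3·y³ + 3, and check whether it is a (positive or negative) perfect cube.
Check small values of y:
  y = 0: RHS = 3 is not a perfect cube.
  y = 1: RHS = 6 is not a perfect cube.
  y = -1: RHS = 0 = (0)³ ⇒ x = 0 works.
  y = 2: RHS = 27 = (3)³ ⇒ x = 3 works.
  y = -2: RHS = -21 is not a perfect cube.
  y = 3: RHS = 84 is not a perfect cube.
  y = -3: RHS = -78 is not a perfect cube.
Continuing the search up to |y| = 50 finds no further solutions beyond those listed.
Collected solutions: (0, -1), (3, 2).

Solutions (with |y| ≤ 50): (0, -1), (3, 2).


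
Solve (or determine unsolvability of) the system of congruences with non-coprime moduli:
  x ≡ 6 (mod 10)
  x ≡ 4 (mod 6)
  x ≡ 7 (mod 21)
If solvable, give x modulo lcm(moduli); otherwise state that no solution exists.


Moduli 10, 6, 21 are not pairwise coprime, so CRT works modulo lcm(m_i) when all pairwise compatibility conditions hold.
Pairwise compatibility: gcd(m_i, m_j) must divide a_i - a_j for every pair.
Merge one congruence at a time:
  Start: x ≡ 6 (mod 10).
  Combine with x ≡ 4 (mod 6): gcd(10, 6) = 2; 4 - 6 = -2, which IS divisible by 2, so compatible.
    Write x = 6 + 10·t and substitute into x ≡ 4 (mod 6): 10·t ≡ 4 − 6 = -2 (mod 6).
    Divide the congruence (and modulus) by g = 2: 5·t ≡ -1 (mod 3).
    Reduce coefficients mod 3: 2·t ≡ 2 (mod 3).
    The inverse of 2 mod 3 is 2 (since 2·2 = 4 = 1·3 + 1), so t ≡ 2·2 = 4 ≡ 1 (mod 3).
    Then x = 6 + 10·1 = 16, valid modulo lcm(10, 6) = 30: x ≡ 16 (mod 30).
  Combine with x ≡ 7 (mod 21): gcd(30, 21) = 3; 7 - 16 = -9, which IS divisible by 3, so compatible.
    Write x = 16 + 30·t and substitute into x ≡ 7 (mod 21): 30·t ≡ 7 − 16 = -9 (mod 21).
    Divide the congruence (and modulus) by g = 3: 10·t ≡ -3 (mod 7).
    Reduce coefficients mod 7: 3·t ≡ 4 (mod 7).
    The inverse of 3 mod 7 is 5 (since 3·5 = 15 = 2·7 + 1), so t ≡ 5·4 = 20 ≡ 6 (mod 7).
    Then x = 16 + 30·6 = 196, valid modulo lcm(30, 21) = 210: x ≡ 196 (mod 210).
Verify: 196 mod 10 = 6, 196 mod 6 = 4, 196 mod 21 = 7.

x ≡ 196 (mod 210).


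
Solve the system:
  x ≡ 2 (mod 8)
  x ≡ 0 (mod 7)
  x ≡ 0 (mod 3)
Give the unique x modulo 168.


Moduli 8, 7, 3 are pairwise coprime; by CRT there is a unique solution modulo M = 8 · 7 · 3 = 168.
Solve pairwise, accumulating the modulus:
  Start with x ≡ 2 (mod 8).
  Combine with x ≡ 0 (mod 7): since gcd(8, 7) = 1, we get a unique residue mod 56.
    Write x = 2 + 8·t and substitute into x ≡ 0 (mod 7): 8·t ≡ 0 − 2 = -2 (mod 7).
    Reduce coefficients mod 7: 1·t ≡ 5 (mod 7).
    So t ≡ 5 (mod 7).
    Then x = 2 + 8·5 = 42, valid modulo lcm(8, 7) = 56: x ≡ 42 (mod 56).
  Combine with x ≡ 0 (mod 3): since gcd(56, 3) = 1, we get a unique residue mod 168.
    Write x = 42 + 56·t and substitute into x ≡ 0 (mod 3): 56·t ≡ 0 − 42 = -42 (mod 3).
    Reduce coefficients mod 3: 2·t ≡ 0 (mod 3).
    The inverse of 2 mod 3 is 2 (since 2·2 = 4 = 1·3 + 1), so t ≡ 2·0 = 0 ≡ 0 (mod 3).
    Then x = 42 + 56·0 = 42, valid modulo lcm(56, 3) = 168: x ≡ 42 (mod 168).
Verify: 42 mod 8 = 2 ✓, 42 mod 7 = 0 ✓, 42 mod 3 = 0 ✓.

x ≡ 42 (mod 168).


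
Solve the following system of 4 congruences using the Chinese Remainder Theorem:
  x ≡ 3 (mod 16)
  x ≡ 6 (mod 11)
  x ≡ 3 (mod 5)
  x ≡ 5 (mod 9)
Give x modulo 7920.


Product of moduli M = 16 · 11 · 5 · 9 = 7920.
Merge one congruence at a time:
  Start: x ≡ 3 (mod 16).
  Combine with x ≡ 6 (mod 11); new modulus lcm = 176.
    Write x = 3 + 16·t and substitute into x ≡ 6 (mod 11): 16·t ≡ 6 − 3 = 3 (mod 11).
    Reduce coefficients mod 11: 5·t ≡ 3 (mod 11).
    The inverse of 5 mod 11 is 9 (since 5·9 = 45 = 4·11 + 1), so t ≡ 9·3 = 27 ≡ 5 (mod 11).
    Then x = 3 + 16·5 = 83, valid modulo lcm(16, 11) = 176: x ≡ 83 (mod 176).
  Combine with x ≡ 3 (mod 5); new modulus lcm = 880.
    Write x = 83 + 176·t and substitute into x ≡ 3 (mod 5): 176·t ≡ 3 − 83 = -80 (mod 5).
    Reduce coefficients mod 5: 1·t ≡ 0 (mod 5).
    So t ≡ 0 (mod 5).
    Then x = 83 + 176·0 = 83, valid modulo lcm(176, 5) = 880: x ≡ 83 (mod 880).
  Combine with x ≡ 5 (mod 9); new modulus lcm = 7920.
    Write x = 83 + 880·t and substitute into x ≡ 5 (mod 9): 880·t ≡ 5 − 83 = -78 (mod 9).
    Reduce coefficients mod 9: 7·t ≡ 3 (mod 9).
    The inverse of 7 mod 9 is 4 (since 7·4 = 28 = 3·9 + 1), so t ≡ 4·3 = 12 ≡ 3 (mod 9).
    Then x = 83 + 880·3 = 2723, valid modulo lcm(880, 9) = 7920: x ≡ 2723 (mod 7920).
Verify against each original: 2723 mod 16 = 3, 2723 mod 11 = 6, 2723 mod 5 = 3, 2723 mod 9 = 5.

x ≡ 2723 (mod 7920).


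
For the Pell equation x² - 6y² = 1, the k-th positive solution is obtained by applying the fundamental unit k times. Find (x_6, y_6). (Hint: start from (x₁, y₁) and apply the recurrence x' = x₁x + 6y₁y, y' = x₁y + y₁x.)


Step 1: Find the fundamental solution (x₁, y₁) of x² - 6y² = 1.
  Expand √6 as a continued fraction. a₀ = ⌊√6⌋ = 2; iterate m_{k+1} = d_k·a_k − m_k, d_{k+1} = (6 − m_{k+1}²)/d_k, a_{k+1} = ⌊(a₀ + m_{k+1})/d_{k+1}⌋ (starting m₀ = 0, d₀ = 1), with convergents p_k = a_k·p_{k-1} + p_{k-2}, q_k = a_k·q_{k-1} + q_{k-2} (p₋₁ = 1, q₋₁ = 0):
  k = 0: a₀ = 2; p₀/q₀ = 2/1; p₀² − 6·q₀² = 4 − 6 = -2.
  k = 1: m = 2, d = 2, a = ⌊(2 + 2)/2⌋ = 2; p/q = (2·2 + 1)/(2·1 + 0) = 5/2; p² − 6·q² = 25 − 24 = 1.
  The first convergent with p² − 6·q² = 1 gives the fundamental solution (x₁, y₁) = (5, 2).
Step 2: Apply the recurrence (x_{n+1}, y_{n+1}) = (x₁x_n + 6y₁y_n, x₁y_n + y₁x_n) repeatedly.
  From (x_1, y_1) = (5, 2): x_2 = 5·5 + 6·2·2 = 49; y_2 = 5·2 + 2·5 = 20.
  From (x_2, y_2) = (49, 20): x_3 = 5·49 + 6·2·20 = 485; y_3 = 5·20 + 2·49 = 198.
  From (x_3, y_3) = (485, 198): x_4 = 5·485 + 6·2·198 = 4801; y_4 = 5·198 + 2·485 = 1960.
  From (x_4, y_4) = (4801, 1960): x_5 = 5·4801 + 6·2·1960 = 47525; y_5 = 5·1960 + 2·4801 = 19402.
  From (x_5, y_5) = (47525, 19402): x_6 = 5·47525 + 6·2·19402 = 470449; y_6 = 5·19402 + 2·47525 = 192060.
Step 3: Verify x_6² - 6·y_6² = 221322261601 - 221322261600 = 1 (should be 1). ✓

(x_1, y_1) = (5, 2); (x_6, y_6) = (470449, 192060).


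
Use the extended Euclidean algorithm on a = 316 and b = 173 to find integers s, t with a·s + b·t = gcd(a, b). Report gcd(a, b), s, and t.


Euclidean algorithm on (316, 173) — divide until remainder is 0:
  316 = 1 · 173 + 143
  173 = 1 · 143 + 30
  143 = 4 · 30 + 23
  30 = 1 · 23 + 7
  23 = 3 · 7 + 2
  7 = 3 · 2 + 1
  2 = 2 · 1 + 0
gcd(316, 173) = 1.
Track Bezout coefficients alongside the remainders: start with r₀ = 316 = a·1 + b·0 (s = 1, t = 0) and r₁ = 173 = a·0 + b·1 (s = 0, t = 1); each new remainder r_{k+1} = r_{k-1} − q_k·r_k inherits s_{k+1} = s_{k-1} − q_k·s_k, t_{k+1} = t_{k-1} − q_k·t_k, so r_k = a·s_k + b·t_k at every step:
  q = 1: r = 143, s = 1 − 1·0 = 1, t = 0 − 1·1 = -1  (check: 316·1 + 173·(-1) = 143)
  q = 1: r = 30, s = 0 − 1·1 = -1, t = 1 − 1·(-1) = 2  (check: 316·(-1) + 173·2 = 30)
  q = 4: r = 23, s = 1 − 4·(-1) = 5, t = -1 − 4·2 = -9  (check: 316·5 + 173·(-9) = 23)
  q = 1: r = 7, s = -1 − 1·5 = -6, t = 2 − 1·(-9) = 11  (check: 316·(-6) + 173·11 = 7)
  q = 3: r = 2, s = 5 − 3·(-6) = 23, t = -9 − 3·11 = -42  (check: 316·23 + 173·(-42) = 2)
  q = 3: r = 1, s = -6 − 3·23 = -75, t = 11 − 3·(-42) = 137  (check: 316·(-75) + 173·137 = 1)
The row with r = 1 (the gcd) gives the Bezout coefficients s = -75, t = 137.
Result: 316 · (-75) + 173 · (137) = 1.

gcd(316, 173) = 1; s = -75, t = 137 (check: 316·(-75) + 173·137 = 1).


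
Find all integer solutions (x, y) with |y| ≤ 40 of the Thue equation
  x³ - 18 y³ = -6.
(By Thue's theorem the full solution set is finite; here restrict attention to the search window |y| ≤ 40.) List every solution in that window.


The equation is x³ - 18y³ = -6. For fixed y, x³ = 18·y³ − 6, so a solution requires the RHS to be a perfect cube.
Strategy: iterate y from -40 to 40, compute RHS = 18·y³ − 6, and check whether it is a (positive or negative) perfect cube.
Check small values of y:
  y = 0: RHS = -6 is not a perfect cube.
  y = 1: RHS = 12 is not a perfect cube.
  y = -1: RHS = -24 is not a perfect cube.
  y = 2: RHS = 138 is not a perfect cube.
  y = -2: RHS = -150 is not a perfect cube.
  y = 3: RHS = 480 is not a perfect cube.
  y = -3: RHS = -492 is not a perfect cube.
Continuing the search up to |y| = 40 finds no solutions either.
No (x, y) in the scanned range satisfies the equation.

No integer solutions with |y| ≤ 40.


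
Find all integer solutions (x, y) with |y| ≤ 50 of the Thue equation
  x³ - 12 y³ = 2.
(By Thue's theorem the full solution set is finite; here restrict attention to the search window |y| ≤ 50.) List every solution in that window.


The equation is x³ - 12y³ = 2. For fixed y, x³ = 12·y³ + 2, so a solution requires the RHS to be a perfect cube.
Strategy: iterate y from -50 to 50, compute RHS = 12·y³ + 2, and check whether it is a (positive or negative) perfect cube.
Check small values of y:
  y = 0: RHS = 2 is not a perfect cube.
  y = 1: RHS = 14 is not a perfect cube.
  y = -1: RHS = -10 is not a perfect cube.
  y = 2: RHS = 98 is not a perfect cube.
  y = -2: RHS = -94 is not a perfect cube.
  y = 3: RHS = 326 is not a perfect cube.
  y = -3: RHS = -322 is not a perfect cube.
Continuing the search up to |y| = 50 finds no solutions either.
No (x, y) in the scanned range satisfies the equation.

No integer solutions with |y| ≤ 50.


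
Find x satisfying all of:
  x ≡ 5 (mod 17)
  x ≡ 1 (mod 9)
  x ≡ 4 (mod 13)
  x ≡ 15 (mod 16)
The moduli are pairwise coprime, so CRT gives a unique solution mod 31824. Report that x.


Product of moduli M = 17 · 9 · 13 · 16 = 31824.
Merge one congruence at a time:
  Start: x ≡ 5 (mod 17).
  Combine with x ≡ 1 (mod 9); new modulus lcm = 153.
    Write x = 5 + 17·t and substitute into x ≡ 1 (mod 9): 17·t ≡ 1 − 5 = -4 (mod 9).
    Reduce coefficients mod 9: 8·t ≡ 5 (mod 9).
    The inverse of 8 mod 9 is 8 (since 8·8 = 64 = 7·9 + 1), so t ≡ 8·5 = 40 ≡ 4 (mod 9).
    Then x = 5 + 17·4 = 73, valid modulo lcm(17, 9) = 153: x ≡ 73 (mod 153).
  Combine with x ≡ 4 (mod 13); new modulus lcm = 1989.
    Write x = 73 + 153·t and substitute into x ≡ 4 (mod 13): 153·t ≡ 4 − 73 = -69 (mod 13).
    Reduce coefficients mod 13: 10·t ≡ 9 (mod 13).
    The inverse of 10 mod 13 is 4 (since 10·4 = 40 = 3·13 + 1), so t ≡ 4·9 = 36 ≡ 10 (mod 13).
    Then x = 73 + 153·10 = 1603, valid modulo lcm(153, 13) = 1989: x ≡ 1603 (mod 1989).
  Combine with x ≡ 15 (mod 16); new modulus lcm = 31824.
    Write x = 1603 + 1989·t and substitute into x ≡ 15 (mod 16): 1989·t ≡ 15 − 1603 = -1588 (mod 16).
    Reduce coefficients mod 16: 5·t ≡ 12 (mod 16).
    The inverse of 5 mod 16 is 13 (since 5·13 = 65 = 4·16 + 1), so t ≡ 13·12 = 156 ≡ 12 (mod 16).
    Then x = 1603 + 1989·12 = 25471, valid modulo lcm(1989, 16) = 31824: x ≡ 25471 (mod 31824).
Verify against each original: 25471 mod 17 = 5, 25471 mod 9 = 1, 25471 mod 13 = 4, 25471 mod 16 = 15.

x ≡ 25471 (mod 31824).


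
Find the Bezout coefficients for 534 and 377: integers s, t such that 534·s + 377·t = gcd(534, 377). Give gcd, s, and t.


Euclidean algorithm on (534, 377) — divide until remainder is 0:
  534 = 1 · 377 + 157
  377 = 2 · 157 + 63
  157 = 2 · 63 + 31
  63 = 2 · 31 + 1
  31 = 31 · 1 + 0
gcd(534, 377) = 1.
Track Bezout coefficients alongside the remainders: start with r₀ = 534 = a·1 + b·0 (s = 1, t = 0) and r₁ = 377 = a·0 + b·1 (s = 0, t = 1); each new remainder r_{k+1} = r_{k-1} − q_k·r_k inherits s_{k+1} = s_{k-1} − q_k·s_k, t_{k+1} = t_{k-1} − q_k·t_k, so r_k = a·s_k + b·t_k at every step:
  q = 1: r = 157, s = 1 − 1·0 = 1, t = 0 − 1·1 = -1  (check: 534·1 + 377·(-1) = 157)
  q = 2: r = 63, s = 0 − 2·1 = -2, t = 1 − 2·(-1) = 3  (check: 534·(-2) + 377·3 = 63)
  q = 2: r = 31, s = 1 − 2·(-2) = 5, t = -1 − 2·3 = -7  (check: 534·5 + 377·(-7) = 31)
  q = 2: r = 1, s = -2 − 2·5 = -12, t = 3 − 2·(-7) = 17  (check: 534·(-12) + 377·17 = 1)
The row with r = 1 (the gcd) gives the Bezout coefficients s = -12, t = 17.
Result: 534 · (-12) + 377 · (17) = 1.

gcd(534, 377) = 1; s = -12, t = 17 (check: 534·(-12) + 377·17 = 1).


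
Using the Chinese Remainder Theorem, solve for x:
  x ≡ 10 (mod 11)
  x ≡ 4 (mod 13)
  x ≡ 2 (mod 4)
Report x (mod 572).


Moduli 11, 13, 4 are pairwise coprime; by CRT there is a unique solution modulo M = 11 · 13 · 4 = 572.
Solve pairwise, accumulating the modulus:
  Start with x ≡ 10 (mod 11).
  Combine with x ≡ 4 (mod 13): since gcd(11, 13) = 1, we get a unique residue mod 143.
    Write x = 10 + 11·t and substitute into x ≡ 4 (mod 13): 11·t ≡ 4 − 10 = -6 (mod 13).
    Reduce coefficients mod 13: 11·t ≡ 7 (mod 13).
    The inverse of 11 mod 13 is 6 (since 11·6 = 66 = 5·13 + 1), so t ≡ 6·7 = 42 ≡ 3 (mod 13).
    Then x = 10 + 11·3 = 43, valid modulo lcm(11, 13) = 143: x ≡ 43 (mod 143).
  Combine with x ≡ 2 (mod 4): since gcd(143, 4) = 1, we get a unique residue mod 572.
    Write x = 43 + 143·t and substitute into x ≡ 2 (mod 4): 143·t ≡ 2 − 43 = -41 (mod 4).
    Reduce coefficients mod 4: 3·t ≡ 3 (mod 4).
    The inverse of 3 mod 4 is 3 (since 3·3 = 9 = 2·4 + 1), so t ≡ 3·3 = 9 ≡ 1 (mod 4).
    Then x = 43 + 143·1 = 186, valid modulo lcm(143, 4) = 572: x ≡ 186 (mod 572).
Verify: 186 mod 11 = 10 ✓, 186 mod 13 = 4 ✓, 186 mod 4 = 2 ✓.

x ≡ 186 (mod 572).


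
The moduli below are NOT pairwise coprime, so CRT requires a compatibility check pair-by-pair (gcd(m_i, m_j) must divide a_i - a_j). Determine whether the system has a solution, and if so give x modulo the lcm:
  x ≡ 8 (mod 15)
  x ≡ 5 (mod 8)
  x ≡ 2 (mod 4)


Moduli 15, 8, 4 are not pairwise coprime, so CRT works modulo lcm(m_i) when all pairwise compatibility conditions hold.
Pairwise compatibility: gcd(m_i, m_j) must divide a_i - a_j for every pair.
Merge one congruence at a time:
  Start: x ≡ 8 (mod 15).
  Combine with x ≡ 5 (mod 8): gcd(15, 8) = 1; 5 - 8 = -3, which IS divisible by 1, so compatible.
    Write x = 8 + 15·t and substitute into x ≡ 5 (mod 8): 15·t ≡ 5 − 8 = -3 (mod 8).
    Reduce coefficients mod 8: 7·t ≡ 5 (mod 8).
    The inverse of 7 mod 8 is 7 (since 7·7 = 49 = 6·8 + 1), so t ≡ 7·5 = 35 ≡ 3 (mod 8).
    Then x = 8 + 15·3 = 53, valid modulo lcm(15, 8) = 120: x ≡ 53 (mod 120).
  Combine with x ≡ 2 (mod 4): gcd(120, 4) = 4, and 2 - 53 = -51 is NOT divisible by 4.
    ⇒ system is inconsistent (no integer solution).

No solution (the system is inconsistent).


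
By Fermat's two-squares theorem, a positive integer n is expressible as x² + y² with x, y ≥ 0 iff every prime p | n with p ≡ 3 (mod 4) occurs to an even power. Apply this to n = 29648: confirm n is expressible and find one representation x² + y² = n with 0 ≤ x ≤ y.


Step 1: Factor n = 29648 = 2^4 · 17 · 109.
Step 2: Check the mod-4 condition on each prime factor: 2 = 2 (special); 17 ≡ 1 (mod 4), exponent 1; 109 ≡ 1 (mod 4), exponent 1.
All primes ≡ 3 (mod 4) appear to even exponent (or don't appear), so by the two-squares theorem n IS expressible as a sum of two squares.
Step 3: Build a representation. Group n = k² · m with k = 4 and m = 17 · 109 = 1853 (a product of primes ≡ 1 (mod 4)); a representation of m scales to one of n via (k·x)² + (k·y)² = k²(x² + y²). Each prime p ≡ 1 (mod 4) is itself a sum of two squares; find a² by testing p − a² for a perfect square:
  17: 17 − 1² = 16 = 4² ⇒ 17 = 1² + 4².
  109: 109 − 1² = 108, 109 − 2² = 105, 109 − 3² = 100 = 10² ⇒ 109 = 3² + 10².
  Combine using the Brahmagupta–Fibonacci identity (a² + b²)(c² + d²) = (ac − bd)² + (ad + bc)² = (ac + bd)² + (ad − bc)²:
  17 · 109 = 1853: from (1² + 4²)(3² + 10²), take (1·3 − 4·10, 1·10 + 4·3) = (3 − 40, 10 + 12) = (-37, 22); dropping signs (only squares matter) gives (37, 22); check 37² + 22² = 1369 + 484 = 1853 ✓.
  Scale by k = 4: (4·37, 4·22) = (148, 88).
Step 4: Order so x ≤ y and verify: 88² + 148² = 7744 + 21904 = 29648 = n. ✓

n = 29648 = 88² + 148² (one valid representation with x ≤ y).


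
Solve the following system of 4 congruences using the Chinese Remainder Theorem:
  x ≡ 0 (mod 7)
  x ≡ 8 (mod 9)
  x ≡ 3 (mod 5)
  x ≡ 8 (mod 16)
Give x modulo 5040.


Product of moduli M = 7 · 9 · 5 · 16 = 5040.
Merge one congruence at a time:
  Start: x ≡ 0 (mod 7).
  Combine with x ≡ 8 (mod 9); new modulus lcm = 63.
    Write x = 0 + 7·t and substitute into x ≡ 8 (mod 9): 7·t ≡ 8 − 0 = 8 (mod 9).
    The inverse of 7 mod 9 is 4 (since 7·4 = 28 = 3·9 + 1), so t ≡ 4·8 = 32 ≡ 5 (mod 9).
    Then x = 0 + 7·5 = 35, valid modulo lcm(7, 9) = 63: x ≡ 35 (mod 63).
  Combine with x ≡ 3 (mod 5); new modulus lcm = 315.
    Write x = 35 + 63·t and substitute into x ≡ 3 (mod 5): 63·t ≡ 3 − 35 = -32 (mod 5).
    Reduce coefficients mod 5: 3·t ≡ 3 (mod 5).
    The inverse of 3 mod 5 is 2 (since 3·2 = 6 = 1·5 + 1), so t ≡ 2·3 = 6 ≡ 1 (mod 5).
    Then x = 35 + 63·1 = 98, valid modulo lcm(63, 5) = 315: x ≡ 98 (mod 315).
  Combine with x ≡ 8 (mod 16); new modulus lcm = 5040.
    Write x = 98 + 315·t and substitute into x ≡ 8 (mod 16): 315·t ≡ 8 − 98 = -90 (mod 16).
    Reduce coefficients mod 16: 11·t ≡ 6 (mod 16).
    The inverse of 11 mod 16 is 3 (since 11·3 = 33 = 2·16 + 1), so t ≡ 3·6 = 18 ≡ 2 (mod 16).
    Then x = 98 + 315·2 = 728, valid modulo lcm(315, 16) = 5040: x ≡ 728 (mod 5040).
Verify against each original: 728 mod 7 = 0, 728 mod 9 = 8, 728 mod 5 = 3, 728 mod 16 = 8.

x ≡ 728 (mod 5040).


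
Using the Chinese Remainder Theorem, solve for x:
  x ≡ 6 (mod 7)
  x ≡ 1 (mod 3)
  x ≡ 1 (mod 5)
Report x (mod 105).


Moduli 7, 3, 5 are pairwise coprime; by CRT there is a unique solution modulo M = 7 · 3 · 5 = 105.
Solve pairwise, accumulating the modulus:
  Start with x ≡ 6 (mod 7).
  Combine with x ≡ 1 (mod 3): since gcd(7, 3) = 1, we get a unique residue mod 21.
    Write x = 6 + 7·t and substitute into x ≡ 1 (mod 3): 7·t ≡ 1 − 6 = -5 (mod 3).
    Reduce coefficients mod 3: 1·t ≡ 1 (mod 3).
    So t ≡ 1 (mod 3).
    Then x = 6 + 7·1 = 13, valid modulo lcm(7, 3) = 21: x ≡ 13 (mod 21).
  Combine with x ≡ 1 (mod 5): since gcd(21, 5) = 1, we get a unique residue mod 105.
    Write x = 13 + 21·t and substitute into x ≡ 1 (mod 5): 21·t ≡ 1 − 13 = -12 (mod 5).
    Reduce coefficients mod 5: 1·t ≡ 3 (mod 5).
    So t ≡ 3 (mod 5).
    Then x = 13 + 21·3 = 76, valid modulo lcm(21, 5) = 105: x ≡ 76 (mod 105).
Verify: 76 mod 7 = 6 ✓, 76 mod 3 = 1 ✓, 76 mod 5 = 1 ✓.

x ≡ 76 (mod 105).


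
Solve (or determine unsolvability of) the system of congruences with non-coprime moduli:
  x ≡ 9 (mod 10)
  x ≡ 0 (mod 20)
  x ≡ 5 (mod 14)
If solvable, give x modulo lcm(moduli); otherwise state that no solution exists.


Moduli 10, 20, 14 are not pairwise coprime, so CRT works modulo lcm(m_i) when all pairwise compatibility conditions hold.
Pairwise compatibility: gcd(m_i, m_j) must divide a_i - a_j for every pair.
Merge one congruence at a time:
  Start: x ≡ 9 (mod 10).
  Combine with x ≡ 0 (mod 20): gcd(10, 20) = 10, and 0 - 9 = -9 is NOT divisible by 10.
    ⇒ system is inconsistent (no integer solution).

No solution (the system is inconsistent).


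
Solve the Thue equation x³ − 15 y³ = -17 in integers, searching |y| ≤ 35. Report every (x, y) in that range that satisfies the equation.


The equation is x³ - 15y³ = -17. For fixed y, x³ = 15·y³ − 17, so a solution requires the RHS to be a perfect cube.
Strategy: iterate y from -35 to 35, compute RHS = 15·y³ − 17, and check whether it is a (positive or negative) perfect cube.
Check small values of y:
  y = 0: RHS = -17 is not a perfect cube.
  y = 1: RHS = -2 is not a perfect cube.
  y = -1: RHS = -32 is not a perfect cube.
  y = 2: RHS = 103 is not a perfect cube.
  y = -2: RHS = -137 is not a perfect cube.
  y = 3: RHS = 388 is not a perfect cube.
  y = -3: RHS = -422 is not a perfect cube.
Continuing the search up to |y| = 35 finds no solutions either.
No (x, y) in the scanned range satisfies the equation.

No integer solutions with |y| ≤ 35.


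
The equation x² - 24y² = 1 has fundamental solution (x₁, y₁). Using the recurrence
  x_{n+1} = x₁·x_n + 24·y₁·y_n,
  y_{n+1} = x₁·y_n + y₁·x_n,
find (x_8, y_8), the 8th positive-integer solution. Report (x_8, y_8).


Step 1: Find the fundamental solution (x₁, y₁) of x² - 24y² = 1.
  Expand √24 as a continued fraction. a₀ = ⌊√24⌋ = 4; iterate m_{k+1} = d_k·a_k − m_k, d_{k+1} = (24 − m_{k+1}²)/d_k, a_{k+1} = ⌊(a₀ + m_{k+1})/d_{k+1}⌋ (starting m₀ = 0, d₀ = 1), with convergents p_k = a_k·p_{k-1} + p_{k-2}, q_k = a_k·q_{k-1} + q_{k-2} (p₋₁ = 1, q₋₁ = 0):
  k = 0: a₀ = 4; p₀/q₀ = 4/1; p₀² − 24·q₀² = 16 − 24 = -8.
  k = 1: m = 4, d = 8, a = ⌊(4 + 4)/8⌋ = 1; p/q = (1·4 + 1)/(1·1 + 0) = 5/1; p² − 24·q² = 25 − 24 = 1.
  The first convergent with p² − 24·q² = 1 gives the fundamental solution (x₁, y₁) = (5, 1).
Step 2: Apply the recurrence (x_{n+1}, y_{n+1}) = (x₁x_n + 24y₁y_n, x₁y_n + y₁x_n) repeatedly.
  From (x_1, y_1) = (5, 1): x_2 = 5·5 + 24·1·1 = 49; y_2 = 5·1 + 1·5 = 10.
  From (x_2, y_2) = (49, 10): x_3 = 5·49 + 24·1·10 = 485; y_3 = 5·10 + 1·49 = 99.
  From (x_3, y_3) = (485, 99): x_4 = 5·485 + 24·1·99 = 4801; y_4 = 5·99 + 1·485 = 980.
  From (x_4, y_4) = (4801, 980): x_5 = 5·4801 + 24·1·980 = 47525; y_5 = 5·980 + 1·4801 = 9701.
  From (x_5, y_5) = (47525, 9701): x_6 = 5·47525 + 24·1·9701 = 470449; y_6 = 5·9701 + 1·47525 = 96030.
  From (x_6, y_6) = (470449, 96030): x_7 = 5·470449 + 24·1·96030 = 4656965; y_7 = 5·96030 + 1·470449 = 950599.
  From (x_7, y_7) = (4656965, 950599): x_8 = 5·4656965 + 24·1·950599 = 46099201; y_8 = 5·950599 + 1·4656965 = 9409960.
Step 3: Verify x_8² - 24·y_8² = 2125136332838401 - 2125136332838400 = 1 (should be 1). ✓

(x_1, y_1) = (5, 1); (x_8, y_8) = (46099201, 9409960).


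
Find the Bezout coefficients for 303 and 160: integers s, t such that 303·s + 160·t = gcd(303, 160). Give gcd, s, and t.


Euclidean algorithm on (303, 160) — divide until remainder is 0:
  303 = 1 · 160 + 143
  160 = 1 · 143 + 17
  143 = 8 · 17 + 7
  17 = 2 · 7 + 3
  7 = 2 · 3 + 1
  3 = 3 · 1 + 0
gcd(303, 160) = 1.
Track Bezout coefficients alongside the remainders: start with r₀ = 303 = a·1 + b·0 (s = 1, t = 0) and r₁ = 160 = a·0 + b·1 (s = 0, t = 1); each new remainder r_{k+1} = r_{k-1} − q_k·r_k inherits s_{k+1} = s_{k-1} − q_k·s_k, t_{k+1} = t_{k-1} − q_k·t_k, so r_k = a·s_k + b·t_k at every step:
  q = 1: r = 143, s = 1 − 1·0 = 1, t = 0 − 1·1 = -1  (check: 303·1 + 160·(-1) = 143)
  q = 1: r = 17, s = 0 − 1·1 = -1, t = 1 − 1·(-1) = 2  (check: 303·(-1) + 160·2 = 17)
  q = 8: r = 7, s = 1 − 8·(-1) = 9, t = -1 − 8·2 = -17  (check: 303·9 + 160·(-17) = 7)
  q = 2: r = 3, s = -1 − 2·9 = -19, t = 2 − 2·(-17) = 36  (check: 303·(-19) + 160·36 = 3)
  q = 2: r = 1, s = 9 − 2·(-19) = 47, t = -17 − 2·36 = -89  (check: 303·47 + 160·(-89) = 1)
The row with r = 1 (the gcd) gives the Bezout coefficients s = 47, t = -89.
Result: 303 · (47) + 160 · (-89) = 1.

gcd(303, 160) = 1; s = 47, t = -89 (check: 303·47 + 160·(-89) = 1).


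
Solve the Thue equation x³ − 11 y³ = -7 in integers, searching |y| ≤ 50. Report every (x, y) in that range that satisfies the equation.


The equation is x³ - 11y³ = -7. For fixed y, x³ = 11·y³ − 7, so a solution requires the RHS to be a perfect cube.
Strategy: iterate y from -50 to 50, compute RHS = 11·y³ − 7, and check whether it is a (positive or negative) perfect cube.
Check small values of y:
  y = 0: RHS = -7 is not a perfect cube.
  y = 1: RHS = 4 is not a perfect cube.
  y = -1: RHS = -18 is not a perfect cube.
  y = 2: RHS = 81 is not a perfect cube.
  y = -2: RHS = -95 is not a perfect cube.
  y = 3: RHS = 290 is not a perfect cube.
  y = -3: RHS = -304 is not a perfect cube.
Continuing the search up to |y| = 50 finds no solutions either.
No (x, y) in the scanned range satisfies the equation.

No integer solutions with |y| ≤ 50.


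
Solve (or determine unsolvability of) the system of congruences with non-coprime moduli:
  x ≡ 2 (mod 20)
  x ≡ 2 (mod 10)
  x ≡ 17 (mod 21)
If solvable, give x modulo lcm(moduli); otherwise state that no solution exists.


Moduli 20, 10, 21 are not pairwise coprime, so CRT works modulo lcm(m_i) when all pairwise compatibility conditions hold.
Pairwise compatibility: gcd(m_i, m_j) must divide a_i - a_j for every pair.
Merge one congruence at a time:
  Start: x ≡ 2 (mod 20).
  Combine with x ≡ 2 (mod 10): gcd(20, 10) = 10; 2 - 2 = 0, which IS divisible by 10, so compatible.
    Write x = 2 + 20·t and substitute into x ≡ 2 (mod 10): 20·t ≡ 2 − 2 = 0 (mod 10).
    Divide the congruence (and modulus) by g = 10: 2·t ≡ 0 (mod 1).
    Modulo 1 every t works; take t = 0.
    Then x = 2 + 20·0 = 2, valid modulo lcm(20, 10) = 20: x ≡ 2 (mod 20).
  Combine with x ≡ 17 (mod 21): gcd(20, 21) = 1; 17 - 2 = 15, which IS divisible by 1, so compatible.
    Write x = 2 + 20·t and substitute into x ≡ 17 (mod 21): 20·t ≡ 17 − 2 = 15 (mod 21).
    The inverse of 20 mod 21 is 20 (since 20·20 = 400 = 19·21 + 1), so t ≡ 20·15 = 300 ≡ 6 (mod 21).
    Then x = 2 + 20·6 = 122, valid modulo lcm(20, 21) = 420: x ≡ 122 (mod 420).
Verify: 122 mod 20 = 2, 122 mod 10 = 2, 122 mod 21 = 17.

x ≡ 122 (mod 420).


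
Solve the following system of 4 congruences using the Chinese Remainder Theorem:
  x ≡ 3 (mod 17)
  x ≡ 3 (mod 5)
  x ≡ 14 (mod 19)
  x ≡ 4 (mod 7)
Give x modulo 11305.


Product of moduli M = 17 · 5 · 19 · 7 = 11305.
Merge one congruence at a time:
  Start: x ≡ 3 (mod 17).
  Combine with x ≡ 3 (mod 5); new modulus lcm = 85.
    Write x = 3 + 17·t and substitute into x ≡ 3 (mod 5): 17·t ≡ 3 − 3 = 0 (mod 5).
    Reduce coefficients mod 5: 2·t ≡ 0 (mod 5).
    The inverse of 2 mod 5 is 3 (since 2·3 = 6 = 1·5 + 1), so t ≡ 3·0 = 0 ≡ 0 (mod 5).
    Then x = 3 + 17·0 = 3, valid modulo lcm(17, 5) = 85: x ≡ 3 (mod 85).
  Combine with x ≡ 14 (mod 19); new modulus lcm = 1615.
    Write x = 3 + 85·t and substitute into x ≡ 14 (mod 19): 85·t ≡ 14 − 3 = 11 (mod 19).
    Reduce coefficients mod 19: 9·t ≡ 11 (mod 19).
    The inverse of 9 mod 19 is 17 (since 9·17 = 153 = 8·19 + 1), so t ≡ 17·11 = 187 ≡ 16 (mod 19).
    Then x = 3 + 85·16 = 1363, valid modulo lcm(85, 19) = 1615: x ≡ 1363 (mod 1615).
  Combine with x ≡ 4 (mod 7); new modulus lcm = 11305.
    Write x = 1363 + 1615·t and substitute into x ≡ 4 (mod 7): 1615·t ≡ 4 − 1363 = -1359 (mod 7).
    Reduce coefficients mod 7: 5·t ≡ 6 (mod 7).
    The inverse of 5 mod 7 is 3 (since 5·3 = 15 = 2·7 + 1), so t ≡ 3·6 = 18 ≡ 4 (mod 7).
    Then x = 1363 + 1615·4 = 7823, valid modulo lcm(1615, 7) = 11305: x ≡ 7823 (mod 11305).
Verify against each original: 7823 mod 17 = 3, 7823 mod 5 = 3, 7823 mod 19 = 14, 7823 mod 7 = 4.

x ≡ 7823 (mod 11305).


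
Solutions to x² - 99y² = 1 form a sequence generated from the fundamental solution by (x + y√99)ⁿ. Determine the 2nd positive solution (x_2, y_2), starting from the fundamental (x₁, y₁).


Step 1: Find the fundamental solution (x₁, y₁) of x² - 99y² = 1.
  Expand √99 as a continued fraction. a₀ = ⌊√99⌋ = 9; iterate m_{k+1} = d_k·a_k − m_k, d_{k+1} = (99 − m_{k+1}²)/d_k, a_{k+1} = ⌊(a₀ + m_{k+1})/d_{k+1}⌋ (starting m₀ = 0, d₀ = 1), with convergents p_k = a_k·p_{k-1} + p_{k-2}, q_k = a_k·q_{k-1} + q_{k-2} (p₋₁ = 1, q₋₁ = 0):
  k = 0: a₀ = 9; p₀/q₀ = 9/1; p₀² − 99·q₀² = 81 − 99 = -18.
  k = 1: m = 9, d = 18, a = ⌊(9 + 9)/18⌋ = 1; p/q = (1·9 + 1)/(1·1 + 0) = 10/1; p² − 99·q² = 100 − 99 = 1.
  The first convergent with p² − 99·q² = 1 gives the fundamental solution (x₁, y₁) = (10, 1).
Step 2: Apply the recurrence (x_{n+1}, y_{n+1}) = (x₁x_n + 99y₁y_n, x₁y_n + y₁x_n) repeatedly.
  From (x_1, y_1) = (10, 1): x_2 = 10·10 + 99·1·1 = 199; y_2 = 10·1 + 1·10 = 20.
Step 3: Verify x_2² - 99·y_2² = 39601 - 39600 = 1 (should be 1). ✓

(x_1, y_1) = (10, 1); (x_2, y_2) = (199, 20).


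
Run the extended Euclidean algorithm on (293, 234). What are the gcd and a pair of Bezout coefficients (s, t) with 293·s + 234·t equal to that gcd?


Euclidean algorithm on (293, 234) — divide until remainder is 0:
  293 = 1 · 234 + 59
  234 = 3 · 59 + 57
  59 = 1 · 57 + 2
  57 = 28 · 2 + 1
  2 = 2 · 1 + 0
gcd(293, 234) = 1.
Track Bezout coefficients alongside the remainders: start with r₀ = 293 = a·1 + b·0 (s = 1, t = 0) and r₁ = 234 = a·0 + b·1 (s = 0, t = 1); each new remainder r_{k+1} = r_{k-1} − q_k·r_k inherits s_{k+1} = s_{k-1} − q_k·s_k, t_{k+1} = t_{k-1} − q_k·t_k, so r_k = a·s_k + b·t_k at every step:
  q = 1: r = 59, s = 1 − 1·0 = 1, t = 0 − 1·1 = -1  (check: 293·1 + 234·(-1) = 59)
  q = 3: r = 57, s = 0 − 3·1 = -3, t = 1 − 3·(-1) = 4  (check: 293·(-3) + 234·4 = 57)
  q = 1: r = 2, s = 1 − 1·(-3) = 4, t = -1 − 1·4 = -5  (check: 293·4 + 234·(-5) = 2)
  q = 28: r = 1, s = -3 − 28·4 = -115, t = 4 − 28·(-5) = 144  (check: 293·(-115) + 234·144 = 1)
The row with r = 1 (the gcd) gives the Bezout coefficients s = -115, t = 144.
Result: 293 · (-115) + 234 · (144) = 1.

gcd(293, 234) = 1; s = -115, t = 144 (check: 293·(-115) + 234·144 = 1).


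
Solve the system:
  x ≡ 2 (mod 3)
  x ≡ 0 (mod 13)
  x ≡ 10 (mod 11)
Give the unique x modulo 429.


Moduli 3, 13, 11 are pairwise coprime; by CRT there is a unique solution modulo M = 3 · 13 · 11 = 429.
Solve pairwise, accumulating the modulus:
  Start with x ≡ 2 (mod 3).
  Combine with x ≡ 0 (mod 13): since gcd(3, 13) = 1, we get a unique residue mod 39.
    Write x = 2 + 3·t and substitute into x ≡ 0 (mod 13): 3·t ≡ 0 − 2 = -2 (mod 13).
    Reduce coefficients mod 13: 3·t ≡ 11 (mod 13).
    The inverse of 3 mod 13 is 9 (since 3·9 = 27 = 2·13 + 1), so t ≡ 9·11 = 99 ≡ 8 (mod 13).
    Then x = 2 + 3·8 = 26, valid modulo lcm(3, 13) = 39: x ≡ 26 (mod 39).
  Combine with x ≡ 10 (mod 11): since gcd(39, 11) = 1, we get a unique residue mod 429.
    Write x = 26 + 39·t and substitute into x ≡ 10 (mod 11): 39·t ≡ 10 − 26 = -16 (mod 11).
    Reduce coefficients mod 11: 6·t ≡ 6 (mod 11).
    The inverse of 6 mod 11 is 2 (since 6·2 = 12 = 1·11 + 1), so t ≡ 2·6 = 12 ≡ 1 (mod 11).
    Then x = 26 + 39·1 = 65, valid modulo lcm(39, 11) = 429: x ≡ 65 (mod 429).
Verify: 65 mod 3 = 2 ✓, 65 mod 13 = 0 ✓, 65 mod 11 = 10 ✓.

x ≡ 65 (mod 429).


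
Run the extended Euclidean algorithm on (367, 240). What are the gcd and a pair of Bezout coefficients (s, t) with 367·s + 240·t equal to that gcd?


Euclidean algorithm on (367, 240) — divide until remainder is 0:
  367 = 1 · 240 + 127
  240 = 1 · 127 + 113
  127 = 1 · 113 + 14
  113 = 8 · 14 + 1
  14 = 14 · 1 + 0
gcd(367, 240) = 1.
Track Bezout coefficients alongside the remainders: start with r₀ = 367 = a·1 + b·0 (s = 1, t = 0) and r₁ = 240 = a·0 + b·1 (s = 0, t = 1); each new remainder r_{k+1} = r_{k-1} − q_k·r_k inherits s_{k+1} = s_{k-1} − q_k·s_k, t_{k+1} = t_{k-1} − q_k·t_k, so r_k = a·s_k + b·t_k at every step:
  q = 1: r = 127, s = 1 − 1·0 = 1, t = 0 − 1·1 = -1  (check: 367·1 + 240·(-1) = 127)
  q = 1: r = 113, s = 0 − 1·1 = -1, t = 1 − 1·(-1) = 2  (check: 367·(-1) + 240·2 = 113)
  q = 1: r = 14, s = 1 − 1·(-1) = 2, t = -1 − 1·2 = -3  (check: 367·2 + 240·(-3) = 14)
  q = 8: r = 1, s = -1 − 8·2 = -17, t = 2 − 8·(-3) = 26  (check: 367·(-17) + 240·26 = 1)
The row with r = 1 (the gcd) gives the Bezout coefficients s = -17, t = 26.
Result: 367 · (-17) + 240 · (26) = 1.

gcd(367, 240) = 1; s = -17, t = 26 (check: 367·(-17) + 240·26 = 1).


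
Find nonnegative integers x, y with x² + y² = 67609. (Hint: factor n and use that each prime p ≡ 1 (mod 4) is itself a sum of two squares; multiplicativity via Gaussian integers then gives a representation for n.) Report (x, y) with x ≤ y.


Step 1: Factor n = 67609 = 17 · 41 · 97.
Step 2: Check the mod-4 condition on each prime factor: 17 ≡ 1 (mod 4), exponent 1; 41 ≡ 1 (mod 4), exponent 1; 97 ≡ 1 (mod 4), exponent 1.
All primes ≡ 3 (mod 4) appear to even exponent (or don't appear), so by the two-squares theorem n IS expressible as a sum of two squares.
Step 3: Build a representation. Here n = 17 · 41 · 97 is a product of primes ≡ 1 (mod 4). Each prime p ≡ 1 (mod 4) is itself a sum of two squares; find a² by testing p − a² for a perfect square:
  17: 17 − 1² = 16 = 4² ⇒ 17 = 1² + 4².
  41: 41 − 1² = 40, 41 − 2² = 37, 41 − 3² = 32, 41 − 4² = 25 = 5² ⇒ 41 = 4² + 5².
  97: 97 − 1² = 96, 97 − 2² = 93, 97 − 3² = 88, 97 − 4² = 81 = 9² ⇒ 97 = 4² + 9².
  Combine using the Brahmagupta–Fibonacci identity (a² + b²)(c² + d²) = (ac − bd)² + (ad + bc)² = (ac + bd)² + (ad − bc)²:
  17 · 41 = 697: from (1² + 4²)(4² + 5²), take (1·4 − 4·5, 1·5 + 4·4) = (4 − 20, 5 + 16) = (-16, 21); dropping signs (only squares matter) gives (16, 21); check 16² + 21² = 256 + 441 = 697 ✓.
  697 · 97 = 67609: from (16² + 21²)(4² + 9²), take (16·4 − 21·9, 16·9 + 21·4) = (64 − 189, 144 + 84) = (-125, 228); dropping signs (only squares matter) gives (125, 228); check 125² + 228² = 15625 + 51984 = 67609 ✓.
Step 4: Order so x ≤ y and verify: 125² + 228² = 15625 + 51984 = 67609 = n. ✓

n = 67609 = 125² + 228² (one valid representation with x ≤ y).
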